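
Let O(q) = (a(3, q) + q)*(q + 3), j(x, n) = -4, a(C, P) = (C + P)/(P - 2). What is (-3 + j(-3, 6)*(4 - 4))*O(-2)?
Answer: 27/4 ≈ 6.7500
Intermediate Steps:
a(C, P) = (C + P)/(-2 + P)
O(q) = (3 + q)*(q + (3 + q)/(-2 + q)) (O(q) = ((3 + q)/(-2 + q) + q)*(q + 3) = (q + (3 + q)/(-2 + q))*(3 + q) = (3 + q)*(q + (3 + q)/(-2 + q)))
(-3 + j(-3, 6)*(4 - 4))*O(-2) = (-3 - 4*(4 - 4))*((9 + (-2)**3 + 2*(-2)**2)/(-2 - 2)) = (-3 - 4*0)*((9 - 8 + 2*4)/(-4)) = (-3 + 0)*(-(9 - 8 + 8)/4) = -(-3)*9/4 = -3*(-9/4) = 27/4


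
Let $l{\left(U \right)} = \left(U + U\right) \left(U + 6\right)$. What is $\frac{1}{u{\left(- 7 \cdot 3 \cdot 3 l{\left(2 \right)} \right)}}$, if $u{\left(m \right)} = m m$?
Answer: $\frac{1}{4064256} \approx 2.4605 \cdot 10^{-7}$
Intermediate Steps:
$l{\left(U \right)} = 2 U \left(6 + U\right)$
$u{\left(m \right)} = m^{2}$
$\frac{1}{u{\left(- 7 \cdot 3 \cdot 3 l{\left(2 \right)} \right)}} = \frac{1}{\left(- 7 \cdot 3 \cdot 3 \cdot 2 \cdot 2 \left(6 + 2\right)\right)^{2}} = \frac{1}{\left(\left(-7\right) 9 \cdot 2 \cdot 2 \cdot 8\right)^{2}} = \frac{1}{\left(\left(-63\right) 32\right)^{2}} = \frac{1}{\left(-2016\right)^{2}} = \frac{1}{4064256}$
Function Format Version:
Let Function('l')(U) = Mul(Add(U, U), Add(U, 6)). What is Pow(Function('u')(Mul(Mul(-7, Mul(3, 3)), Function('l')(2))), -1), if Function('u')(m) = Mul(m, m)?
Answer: Rational(1, 4064256) ≈ 2.4605e-7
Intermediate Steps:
Function('l')(U) = Mul(2, U, Add(6, U)) (Function('l')(U) = Mul(Mul(2, U), Add(6, U)) = Mul(2, U, Add(6, U)))
Function('u')(m) = Pow(m, 2)
Pow(Function('u')(Mul(Mul(-7, Mul(3, 3)), Function('l')(2))), -1) = Pow(Pow(Mul(Mul(-7, Mul(3, 3)), Mul(2, 2, Add(6, 2))), 2), -1) = Pow(Pow(Mul(Mul(-7, 9), Mul(2, 2, 8)), 2), -1) = Pow(Pow(Mul(-63, 32), 2), -1) = Pow(Pow(-2016, 2), -1) = Pow(4064256, -1) = Rational(1, 4064256)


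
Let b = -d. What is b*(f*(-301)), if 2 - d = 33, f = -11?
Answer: 102641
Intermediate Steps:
d = -31 (d = 2 - 1*33 = 2 - 33 = -31)
b = 31 (b = -1*(-31) = 31)
b*(f*(-301)) = 31*(-11*(-301)) = 31*3311 = 102641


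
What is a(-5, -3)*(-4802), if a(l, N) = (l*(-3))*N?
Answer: 216090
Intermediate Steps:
a(l, N) = -3*N*l (a(l, N) = (-3*l)*N = -3*N*l)
a(-5, -3)*(-4802) = -3*(-3)*(-5)*(-4802) = -45*(-4802) = 216090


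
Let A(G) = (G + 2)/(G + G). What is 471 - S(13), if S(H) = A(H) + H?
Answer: 11893/26 ≈ 457.42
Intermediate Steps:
A(G) = (2 + G)/(2*G) (A(G) = (2 + G)/((2*G)) = (2 + G)*(1/(2*G)) = (2 + G)/(2*G))
S(H) = H + (2 + H)/(2*H) (S(H) = (2 + H)/(2*H) + H = H + (2 + H)/(2*H))
471 - S(13) = 471 - (½ + 13 + 1/13) = 471 - 1*353/26 = 471 - 353/26 = 11893/26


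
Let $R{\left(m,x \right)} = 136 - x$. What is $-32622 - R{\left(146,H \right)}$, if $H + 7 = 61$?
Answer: $-32704$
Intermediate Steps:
$H = 54$ ($H = -7 + 61 = 54$)
$-32622 - R{\left(146,H \right)} = -32622 - \left(136 - 54\right) = -32622 - 82 = -32704$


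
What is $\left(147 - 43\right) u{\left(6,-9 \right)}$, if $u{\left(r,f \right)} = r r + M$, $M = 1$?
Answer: $3848$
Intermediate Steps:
$u{\left(r,f \right)} = 1 + r^{2}$ ($u{\left(r,f \right)} = r r + 1 = r^{2} + 1 = 1 + r^{2}$)
$\left(147 - 43\right) u{\left(6,-9 \right)} = \left(147 - 43\right) \left(1 + 6^{2}\right) = 104 \left(1 + 36\right) = 104 \cdot 37 = 3848$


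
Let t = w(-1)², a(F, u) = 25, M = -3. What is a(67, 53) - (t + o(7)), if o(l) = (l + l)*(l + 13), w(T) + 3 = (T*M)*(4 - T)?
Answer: -399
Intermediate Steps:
w(T) = -3 - 3*T*(4 - T) (w(T) = -3 + (T*(-3))*(4 - T) = -3 + (-3*T)*(4 - T) = -3 - 3*T*(4 - T))
o(l) = 2*l*(13 + l) (o(l) = (2*l)*(13 + l) = 2*l*(13 + l))
t = 144 (t = (-3 - 12*(-1) + 3*(-1)²)² = (-3 + 12 + 3*1)² = (-3 + 12 + 3)² = 12² = 144)
a(67, 53) - (t + o(7)) = 25 - (144 + 2*7*(13 + 7)) = 25 - (144 + 2*7*20) = 25 - (144 + 280) = 25 - 1*424 = 25 - 424 = -399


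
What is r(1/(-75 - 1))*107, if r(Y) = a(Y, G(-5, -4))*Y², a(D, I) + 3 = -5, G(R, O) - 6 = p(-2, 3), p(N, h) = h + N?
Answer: -107/722 ≈ -0.14820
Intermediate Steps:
p(N, h) = N + h
G(R, O) = 7 (G(R, O) = 6 + (-2 + 3) = 6 + 1 = 7)
a(D, I) = -8 (a(D, I) = -3 - 5 = -8)
r(Y) = -8*Y²
r(1/(-75 - 1))*107 = -8/(-75 - 1)²*107 = -8*(1/(-76))²*107 = -8*(-1/76)²*107 = -8*1/5776*107 = -1/722*107 = -107/722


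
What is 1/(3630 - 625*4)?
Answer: 1/1130 ≈ 0.00088496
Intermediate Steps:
1/(3630 - 625*4) = 1/(3630 - 2500) = 1/1130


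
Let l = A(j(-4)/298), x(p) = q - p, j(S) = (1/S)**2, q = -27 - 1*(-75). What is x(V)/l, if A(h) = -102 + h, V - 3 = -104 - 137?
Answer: -1363648/486335 ≈ -2.8039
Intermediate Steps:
V = -238 (V = 3 + (-104 - 137) = 3 - 241 = -238)
q = 48 (q = -27 + 75 = 48)
j(S) = S**(-2)
x(p) = 48 - p
l = -486335/4768 (l = -102 + 1/((-4)**2*298) = -102 + (1/16)*(1/298) = -102 + 1/4768 = -486335/4768 ≈ -102.00)
x(V)/l = (48 - 1*(-238))/(-486335/4768) = (48 + 238)*(-4768/486335) = 286*(-4768/486335) = -1363648/486335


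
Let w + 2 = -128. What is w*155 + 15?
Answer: -20135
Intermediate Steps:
w = -130 (w = -2 - 128 = -130)
w*155 + 15 = -130*155 + 15 = -20150 + 15 = -20135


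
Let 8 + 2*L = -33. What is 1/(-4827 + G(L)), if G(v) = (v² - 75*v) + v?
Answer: -4/11559 ≈ -0.00034605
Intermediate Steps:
L = -41/2 (L = -4 + (½)*(-33) = -4 - 33/2 = -41/2 ≈ -20.500)
G(v) = v² - 74*v
1/(-4827 + G(L)) = 1/(-4827 - 41*(-74 - 41/2)/2) = 1/(-4827 - 41/2*(-189/2)) = 1/(-4827 + 7749/4) = 1/(-11559/4) = -4/11559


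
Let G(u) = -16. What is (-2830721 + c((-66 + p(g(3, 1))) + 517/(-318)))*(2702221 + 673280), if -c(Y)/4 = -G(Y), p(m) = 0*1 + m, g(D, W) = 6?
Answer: -9555317598285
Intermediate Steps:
p(m) = m (p(m) = 0 + m = m)
c(Y) = -64 (c(Y) = -(-4)*(-16) = -4*16 = -64)
(-2830721 + c((-66 + p(g(3, 1))) + 517/(-318)))*(2702221 + 673280) = (-2830721 - 64)*(2702221 + 673280) = -2830785*3375501 = -9555317598285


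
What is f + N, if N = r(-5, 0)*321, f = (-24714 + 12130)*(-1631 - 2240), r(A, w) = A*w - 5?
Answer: 48711059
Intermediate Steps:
r(A, w) = -5 + A*w
f = 48712664 (f = -12584*(-3871) = 48712664)
N = -1605 (N = (-5 - 5*0)*321 = (-5 + 0)*321 = -5*321 = -1605)
f + N = 48712664 - 1605 = 48711059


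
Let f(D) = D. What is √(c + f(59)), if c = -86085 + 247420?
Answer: √161394 ≈ 401.74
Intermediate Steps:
c = 161335
√(c + f(59)) = √(161335 + 59) = √161394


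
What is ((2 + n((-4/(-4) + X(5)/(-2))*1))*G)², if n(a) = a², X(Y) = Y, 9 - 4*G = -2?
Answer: 34969/256 ≈ 136.60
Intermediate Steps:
G = 11/4 (G = 9/4 - ¼*(-2) = 9/4 + ½ = 11/4 ≈ 2.7500)
((2 + n((-4/(-4) + X(5)/(-2))*1))*G)² = ((2 + ((-4/(-4) + 5/(-2))*1)²)*(11/4))² = ((2 + ((-4*(-¼) + 5*(-½))*1)²)*(11/4))² = ((2 + ((1 - 5/2)*1)²)*(11/4))² = ((2 + (-3/2*1)²)*(11/4))² = ((2 + (-3/2)²)*(11/4))² = ((2 + 9/4)*(11/4))² = ((17/4)*(11/4))² = (187/16)² = 34969/256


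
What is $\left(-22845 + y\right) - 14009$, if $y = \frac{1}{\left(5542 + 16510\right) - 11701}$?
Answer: $- \frac{381475753}{10351} \approx -36854.0$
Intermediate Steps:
$y = \frac{1}{10351}$ ($y = \frac{1}{22052 - 11701} = \frac{1}{10351} \approx 9.6609 \cdot 10^{-5}$)
$\left(-22845 + y\right) - 14009 = \left(-22845 + \frac{1}{10351}\right) - 14009 = - \frac{236468594}{10351} - 14009 = - \frac{381475753}{10351}$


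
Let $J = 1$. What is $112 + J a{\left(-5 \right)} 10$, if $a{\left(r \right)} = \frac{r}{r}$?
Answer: $122$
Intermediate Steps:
$a{\left(r \right)} = 1$
$112 + J a{\left(-5 \right)} 10 = 112 + 1 \cdot 1 \cdot 10 = 112 + 1 \cdot 10 = 112 + 10 = 122$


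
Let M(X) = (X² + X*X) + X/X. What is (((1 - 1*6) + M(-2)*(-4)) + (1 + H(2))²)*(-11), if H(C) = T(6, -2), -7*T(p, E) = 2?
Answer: 21824/49 ≈ 445.39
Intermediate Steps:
T(p, E) = -2/7 (T(p, E) = -⅐*2 = -2/7)
M(X) = 1 + 2*X² (M(X) = (X² + X²) + 1 = 2*X² + 1 = 1 + 2*X²)
H(C) = -2/7
(((1 - 1*6) + M(-2)*(-4)) + (1 + H(2))²)*(-11) = (((1 - 1*6) + (1 + 2*(-2)²)*(-4)) + (1 - 2/7)²)*(-11) = (((1 - 6) + (1 + 2*4)*(-4)) + (5/7)²)*(-11) = ((-5 + (1 + 8)*(-4)) + 25/49)*(-11) = ((-5 + 9*(-4)) + 25/49)*(-11) = ((-5 - 36) + 25/49)*(-11) = (-41 + 25/49)*(-11) = -1984/49*(-11) = 21824/49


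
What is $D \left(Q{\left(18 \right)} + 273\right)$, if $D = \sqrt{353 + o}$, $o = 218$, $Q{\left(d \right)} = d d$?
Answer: $597 \sqrt{571} \approx 14266.0$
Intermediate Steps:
$Q{\left(d \right)} = d^{2}$
$D = \sqrt{571}$ ($D = \sqrt{353 + 218} = \sqrt{571} \approx 23.896$)
$D \left(Q{\left(18 \right)} + 273\right) = \sqrt{571} \left(18^{2} + 273\right) = \sqrt{571} \left(324 + 273\right) = \sqrt{571} \cdot 597 = 597 \sqrt{571}$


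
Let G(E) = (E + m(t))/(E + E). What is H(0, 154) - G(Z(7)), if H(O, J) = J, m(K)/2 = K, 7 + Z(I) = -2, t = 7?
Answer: 2777/18 ≈ 154.28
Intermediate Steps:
Z(I) = -9 (Z(I) = -7 - 2 = -9)
m(K) = 2*K
G(E) = (14 + E)/(2*E) (G(E) = (E + 2*7)/(E + E) = (E + 14)/((2*E)) = (14 + E)*(1/(2*E)) = (14 + E)/(2*E))
H(0, 154) - G(Z(7)) = 154 - (14 - 9)/(2*(-9)) = 154 - (-1)*5/(2*9) = 154 - 1*(-5/18) = 154 + 5/18 = 2777/18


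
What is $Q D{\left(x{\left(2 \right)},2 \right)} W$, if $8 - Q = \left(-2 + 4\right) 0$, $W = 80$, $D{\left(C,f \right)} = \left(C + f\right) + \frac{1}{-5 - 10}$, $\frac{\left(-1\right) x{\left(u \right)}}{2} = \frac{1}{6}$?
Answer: $1024$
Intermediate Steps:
$x{\left(u \right)} = - \frac{1}{3}$ ($x{\left(u \right)} = - \frac{2}{6} = \left(-2\right) \frac{1}{6} = - \frac{1}{3}$)
$D{\left(C,f \right)} = - \frac{1}{15} + C + f$ ($D{\left(C,f \right)} = \left(C + f\right) + \frac{1}{-15} = \left(C + f\right) - \frac{1}{15} = - \frac{1}{15} + C + f$)
$Q = 8$ ($Q = 8 - \left(-2 + 4\right) 0 = 8 - 2 \cdot 0 = 8 - 0 = 8 + 0 = 8$)
$Q D{\left(x{\left(2 \right)},2 \right)} W = 8 \left(- \frac{1}{15} - \frac{1}{3} + 2\right) 80 = 8 \cdot \frac{8}{5} \cdot 80 = \frac{64}{5} \cdot 80 = 1024$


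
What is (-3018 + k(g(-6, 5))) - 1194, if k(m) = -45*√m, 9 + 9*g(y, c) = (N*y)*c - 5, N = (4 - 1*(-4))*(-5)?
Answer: -4212 - 15*√1186 ≈ -4728.6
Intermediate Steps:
N = -40 (N = (4 + 4)*(-5) = 8*(-5) = -40)
g(y, c) = -14/9 - 40*c*y/9 (g(y, c) = -1 + ((-40*y)*c - 5)/9 = -1 + (-40*c*y - 5)/9 = -1 + (-5 - 40*c*y)/9 = -1 + (-5/9 - 40*c*y/9) = -14/9 - 40*c*y/9)
(-3018 + k(g(-6, 5))) - 1194 = (-3018 - 45*√(-14/9 - 40/9*5*(-6))) - 1194 = (-3018 - 45*√(-14/9 + 400/3)) - 1194 = (-3018 - 15*√1186) - 1194 = -4212 - 15*√1186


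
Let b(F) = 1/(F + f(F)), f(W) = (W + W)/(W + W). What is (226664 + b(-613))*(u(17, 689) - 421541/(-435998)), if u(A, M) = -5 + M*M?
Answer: 9570441304815706001/88943592 ≈ 1.0760e+11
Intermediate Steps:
u(A, M) = -5 + M**2
f(W) = 1 (f(W) = (2*W)/((2*W)) = (2*W)*(1/(2*W)) = 1)
b(F) = 1/(1 + F) (b(F) = 1/(F + 1) = 1/(1 + F))
(226664 + b(-613))*(u(17, 689) - 421541/(-435998)) = (226664 + 1/(1 - 613))*((-5 + 689**2) - 421541/(-435998)) = (226664 + 1/(-612))*((-5 + 474721) - 421541*(-1/435998)) = (226664 - 1/612)*(474716 + 421541/435998) = (138718367/612)*(206975648109/435998) = 9570441304815706001/88943592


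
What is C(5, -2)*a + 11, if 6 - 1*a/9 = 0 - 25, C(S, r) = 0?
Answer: 11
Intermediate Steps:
a = 279 (a = 54 - 9*(0 - 25) = 54 - 9*(-25) = 54 + 225 = 279)
C(5, -2)*a + 11 = 0*279 + 11 = 0 + 11 = 11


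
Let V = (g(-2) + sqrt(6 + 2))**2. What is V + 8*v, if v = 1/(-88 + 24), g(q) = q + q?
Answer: 191/8 - 16*sqrt(2) ≈ 1.2476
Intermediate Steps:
g(q) = 2*q
V = (-4 + 2*sqrt(2))**2 (V = (2*(-2) + sqrt(6 + 2))**2 = (-4 + sqrt(8))**2 = (-4 + 2*sqrt(2))**2 ≈ 1.3726)
v = -1/64 (v = 1/(-64) = -1/64 ≈ -0.015625)
V + 8*v = (24 - 16*sqrt(2)) + 8*(-1/64) = (24 - 16*sqrt(2)) - 1/8 = 191/8 - 16*sqrt(2)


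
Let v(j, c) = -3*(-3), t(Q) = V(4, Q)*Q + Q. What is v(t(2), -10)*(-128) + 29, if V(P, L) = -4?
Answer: -1123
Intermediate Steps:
t(Q) = -3*Q (t(Q) = -4*Q + Q = -3*Q)
v(j, c) = 9
v(t(2), -10)*(-128) + 29 = 9*(-128) + 29 = -1152 + 29 = -1123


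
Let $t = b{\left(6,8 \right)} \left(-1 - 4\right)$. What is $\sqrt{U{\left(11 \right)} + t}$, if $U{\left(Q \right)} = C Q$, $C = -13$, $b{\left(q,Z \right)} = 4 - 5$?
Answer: $i \sqrt{138} \approx 11.747 i$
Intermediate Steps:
$b{\left(q,Z \right)} = -1$
$U{\left(Q \right)} = - 13 Q$
$t = 5$ ($t = - (-1 - 4) = \left(-1\right) \left(-5\right) = 5$)
$\sqrt{U{\left(11 \right)} + t} = \sqrt{\left(-13\right) 11 + 5} = \sqrt{-143 + 5} = \sqrt{-138} = i \sqrt{138}$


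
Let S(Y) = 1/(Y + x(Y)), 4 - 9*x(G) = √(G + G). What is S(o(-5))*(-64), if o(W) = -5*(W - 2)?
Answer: -20416/11299 - 64*√70/11299 ≈ -1.8543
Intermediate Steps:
o(W) = 10 - 5*W (o(W) = -5*(-2 + W) = 10 - 5*W)
x(G) = 4/9 - √2*√G/9 (x(G) = 4/9 - √(G + G)/9 = 4/9 - √2*√G/9)
S(Y) = 1/(4/9 + Y - √2*√Y/9) (S(Y) = 1/(Y + (4/9 - √2*√Y/9)) = 1/(4/9 + Y - √2*√Y/9))
S(o(-5))*(-64) = (9/(4 + 9*(10 - 5*(-5)) - √2*√(10 - 5*(-5))))*(-64) = (9/(4 + 9*(10 + 25) - √2*√(10 + 25)))*(-64) = (9/(4 + 9*35 - √2*√35))*(-64) = (9/(4 + 315 - √70))*(-64) = (9/(319 - √70))*(-64) = -576/(319 - √70)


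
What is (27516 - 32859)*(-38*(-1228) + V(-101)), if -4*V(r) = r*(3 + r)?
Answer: -472208997/2 ≈ -2.3610e+8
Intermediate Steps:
V(r) = -r*(3 + r)/4
(27516 - 32859)*(-38*(-1228) + V(-101)) = (27516 - 32859)*(-38*(-1228) - ¼*(-101)*(3 - 101)) = -5343*(46664 - ¼*(-101)*(-98)) = -5343*(46664 - 4949/2) = -5343*88379/2 = -472208997/2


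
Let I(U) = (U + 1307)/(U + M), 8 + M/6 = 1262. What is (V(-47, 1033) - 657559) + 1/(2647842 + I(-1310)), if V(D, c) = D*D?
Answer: -10782925862733536/16453690185 ≈ -6.5535e+5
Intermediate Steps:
M = 7524 (M = -48 + 6*1262 = -48 + 7572 = 7524)
I(U) = (1307 + U)/(7524 + U) (I(U) = (U + 1307)/(U + 7524) = (1307 + U)/(7524 + U))
V(D, c) = D²
(V(-47, 1033) - 657559) + 1/(2647842 + I(-1310)) = ((-47)² - 657559) + 1/(2647842 + (1307 - 1310)/(7524 - 1310)) = (2209 - 657559) + 1/(2647842 - 3/6214) = -655350 + 1/(2647842 + (1/6214)*(-3)) = -655350 + 1/(2647842 - 3/6214) = -655350 + 1/(16453690185/6214) = -655350 + 6214/16453690185 = -10782925862733536/16453690185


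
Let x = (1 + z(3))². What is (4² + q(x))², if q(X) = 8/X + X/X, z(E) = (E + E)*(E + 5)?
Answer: 1666680625/5764801 ≈ 289.11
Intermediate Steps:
z(E) = 2*E*(5 + E) (z(E) = (2*E)*(5 + E) = 2*E*(5 + E))
x = 2401 (x = (1 + 2*3*(5 + 3))² = (1 + 2*3*8)² = (1 + 48)² = 49² = 2401)
q(X) = 1 + 8/X (q(X) = 8/X + 1 = 1 + 8/X)
(4² + q(x))² = (4² + (8 + 2401)/2401)² = (16 + (1/2401)*2409)² = (16 + 2409/2401)² = (40825/2401)² = 1666680625/5764801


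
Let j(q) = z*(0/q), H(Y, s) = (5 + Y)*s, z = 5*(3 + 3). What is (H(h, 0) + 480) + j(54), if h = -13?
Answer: 480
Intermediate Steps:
z = 30 (z = 5*6 = 30)
H(Y, s) = s*(5 + Y)
j(q) = 0 (j(q) = 30*(0/q) = 30*0 = 0)
(H(h, 0) + 480) + j(54) = (0*(5 - 13) + 480) + 0 = (0*(-8) + 480) + 0 = (0 + 480) + 0 = 480 + 0 = 480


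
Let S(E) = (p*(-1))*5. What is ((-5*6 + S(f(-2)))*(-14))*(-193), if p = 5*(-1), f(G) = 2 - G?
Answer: -13510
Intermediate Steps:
p = -5
S(E) = 25 (S(E) = -5*(-1)*5 = 5*5 = 25)
((-5*6 + S(f(-2)))*(-14))*(-193) = ((-5*6 + 25)*(-14))*(-193) = ((-30 + 25)*(-14))*(-193) = -5*(-14)*(-193) = 70*(-193) = -13510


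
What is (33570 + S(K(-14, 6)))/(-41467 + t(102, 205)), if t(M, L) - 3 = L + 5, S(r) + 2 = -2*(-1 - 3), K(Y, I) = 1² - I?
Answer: -16788/20627 ≈ -0.81388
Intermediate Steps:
K(Y, I) = 1 - I
S(r) = 6 (S(r) = -2 - 2*(-1 - 3) = -2 - 2*(-4) = -2 + 8 = 6)
t(M, L) = 8 + L (t(M, L) = 3 + (L + 5) = 3 + (5 + L) = 8 + L)
(33570 + S(K(-14, 6)))/(-41467 + t(102, 205)) = (33570 + 6)/(-41467 + (8 + 205)) = 33576/(-41467 + 213) = 33576/(-41254) = 33576*(-1/41254) = -16788/20627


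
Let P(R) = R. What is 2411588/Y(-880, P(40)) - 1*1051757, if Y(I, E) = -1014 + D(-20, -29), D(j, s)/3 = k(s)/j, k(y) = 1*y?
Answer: -21286360861/20193 ≈ -1.0541e+6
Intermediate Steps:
k(y) = y
D(j, s) = 3*s/j (D(j, s) = 3*(s/j) = 3*s/j)
Y(I, E) = -20193/20 (Y(I, E) = -1014 + 3*(-29)/(-20) = -1014 + 3*(-29)*(-1/20) = -1014 + 87/20 = -20193/20)
2411588/Y(-880, P(40)) - 1*1051757 = 2411588/(-20193/20) - 1*1051757 = 2411588*(-20/20193) - 1051757 = -48231760/20193 - 1051757 = -21286360861/20193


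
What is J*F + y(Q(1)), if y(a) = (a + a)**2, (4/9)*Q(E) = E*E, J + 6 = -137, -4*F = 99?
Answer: 7119/2 ≈ 3559.5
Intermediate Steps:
F = -99/4 (F = -1/4*99 = -99/4 ≈ -24.750)
J = -143 (J = -6 - 137 = -143)
Q(E) = 9*E**2/4 (Q(E) = 9*(E*E)/4 = 9*E**2/4)
y(a) = 4*a**2 (y(a) = (2*a)**2 = 4*a**2)
J*F + y(Q(1)) = -143*(-99/4) + 4*((9/4)*1**2)**2 = 14157/4 + 4*((9/4)*1)**2 = 14157/4 + 4*(9/4)**2 = 14157/4 + 4*(81/16) = 14157/4 + 81/4 = 7119/2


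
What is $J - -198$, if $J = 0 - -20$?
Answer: $218$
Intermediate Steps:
$J = 20$ ($J = 0 + 20 = 20$)
$J - -198 = 20 - -198 = 20 + 198 = 218$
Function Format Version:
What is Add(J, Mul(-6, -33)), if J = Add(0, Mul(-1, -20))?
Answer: 218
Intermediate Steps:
J = 20 (J = Add(0, 20) = 20)
Add(J, Mul(-6, -33)) = Add(20, Mul(-6, -33)) = Add(20, 198) = 218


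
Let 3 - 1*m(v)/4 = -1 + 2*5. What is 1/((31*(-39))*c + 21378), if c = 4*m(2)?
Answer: 1/137442 ≈ 7.2758e-6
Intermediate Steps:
m(v) = -24 (m(v) = 12 - 4*(-1 + 2*5) = 12 - 4*(-1 + 10) = 12 - 4*9 = 12 - 36 = -24)
c = -96 (c = 4*(-24) = -96)
1/((31*(-39))*c + 21378) = 1/((31*(-39))*(-96) + 21378) = 1/(-1209*(-96) + 21378) = 1/(116064 + 21378) = 1/137442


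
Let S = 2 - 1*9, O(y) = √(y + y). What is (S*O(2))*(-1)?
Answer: 14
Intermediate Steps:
O(y) = √2*√y (O(y) = √(2*y) = √2*√y)
S = -7 (S = 2 - 9 = -7)
(S*O(2))*(-1) = -7*√2*√2*(-1) = -7*2*(-1) = -14*(-1) = 14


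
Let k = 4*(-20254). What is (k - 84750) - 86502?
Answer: -252268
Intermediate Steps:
k = -81016
(k - 84750) - 86502 = (-81016 - 84750) - 86502 = -165766 - 86502 = -252268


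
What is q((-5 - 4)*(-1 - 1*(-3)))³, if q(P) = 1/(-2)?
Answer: -⅛ ≈ -0.12500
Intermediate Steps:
q(P) = -½
q((-5 - 4)*(-1 - 1*(-3)))³ = (-½)³ = -⅛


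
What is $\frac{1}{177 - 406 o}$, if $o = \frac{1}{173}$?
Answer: $\frac{173}{30215} \approx 0.0057256$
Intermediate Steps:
$o = \frac{1}{173} \approx 0.0057803$
$\frac{1}{177 - 406 o} = \frac{1}{177 - \frac{406}{173}} = \frac{1}{\frac{30215}{173}} = \frac{173}{30215}$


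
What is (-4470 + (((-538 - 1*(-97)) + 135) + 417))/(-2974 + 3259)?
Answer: -1453/95 ≈ -15.295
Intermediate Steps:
(-4470 + (((-538 - 1*(-97)) + 135) + 417))/(-2974 + 3259) = (-4470 + (((-538 + 97) + 135) + 417))/285 = (-4470 + ((-441 + 135) + 417))*(1/285) = (-4470 + (-306 + 417))*(1/285) = (-4470 + 111)*(1/285) = -4359*1/285 = -1453/95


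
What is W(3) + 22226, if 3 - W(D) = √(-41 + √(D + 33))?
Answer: 22229 - I*√35 ≈ 22229.0 - 5.9161*I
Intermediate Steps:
W(D) = 3 - √(-41 + √(33 + D)) (W(D) = 3 - √(-41 + √(D + 33)) = 3 - √(-41 + √(33 + D)))
W(3) + 22226 = (3 - √(-41 + √(33 + 3))) + 22226 = (3 - √(-41 + √36)) + 22226 = (3 - √(-41 + 6)) + 22226 = (3 - √(-35)) + 22226 = (3 - I*√35) + 22226 = 22229 - I*√35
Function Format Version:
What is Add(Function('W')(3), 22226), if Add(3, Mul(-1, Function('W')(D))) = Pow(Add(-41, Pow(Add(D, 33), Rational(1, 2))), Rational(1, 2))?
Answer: Add(22229, Mul(-1, I, Pow(35, Rational(1, 2)))) ≈ Add(22229., Mul(-5.9161, I))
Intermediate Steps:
Function('W')(D) = Add(3, Mul(-1, Pow(Add(-41, Pow(Add(33, D), Rational(1, 2))), Rational(1, 2)))) (Function('W')(D) = Add(3, Mul(-1, Pow(Add(-41, Pow(Add(D, 33), Rational(1, 2))), Rational(1, 2)))) = Add(3, Mul(-1, Pow(Add(-41, Pow(Add(33, D), Rational(1, 2))), Rational(1, 2)))))
Add(Function('W')(3), 22226) = Add(Add(3, Mul(-1, Pow(Add(-41, Pow(Add(33, 3), Rational(1, 2))), Rational(1, 2)))), 22226) = Add(Add(3, Mul(-1, Pow(Add(-41, Pow(36, Rational(1, 2))), Rational(1, 2)))), 22226) = Add(Add(3, Mul(-1, Pow(Add(-41, 6), Rational(1, 2)))), 22226) = Add(Add(3, Mul(-1, Pow(-35, Rational(1, 2)))), 22226) = Add(Add(3, Mul(-1, Mul(I, Pow(35, Rational(1, 2))))), 22226) = Add(Add(3, Mul(-1, I, Pow(35, Rational(1, 2)))), 22226) = Add(22229, Mul(-1, I, Pow(35, Rational(1, 2))))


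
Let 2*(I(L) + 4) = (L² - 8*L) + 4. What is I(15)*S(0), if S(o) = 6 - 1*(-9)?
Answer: 1515/2 ≈ 757.50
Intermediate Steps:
S(o) = 15 (S(o) = 6 + 9 = 15)
I(L) = -2 + L²/2 - 4*L (I(L) = -4 + ((L² - 8*L) + 4)/2 = -4 + (4 + L² - 8*L)/2 = -4 + (2 + L²/2 - 4*L) = -2 + L²/2 - 4*L)
I(15)*S(0) = (-2 + (½)*15² - 4*15)*15 = (-2 + (½)*225 - 60)*15 = (-2 + 225/2 - 60)*15 = (101/2)*15 = 1515/2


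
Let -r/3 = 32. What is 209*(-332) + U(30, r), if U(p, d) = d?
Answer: -69484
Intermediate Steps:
r = -96 (r = -3*32 = -96)
209*(-332) + U(30, r) = 209*(-332) - 96 = -69388 - 96 = -69484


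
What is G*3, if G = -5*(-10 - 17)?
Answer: 405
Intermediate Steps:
G = 135 (G = -5*(-27) = 135)
G*3 = 135*3 = 405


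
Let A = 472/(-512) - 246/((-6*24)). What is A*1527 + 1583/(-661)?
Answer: 50702487/42304 ≈ 1198.5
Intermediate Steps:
A = 151/192 (A = 472*(-1/512) - 246/(-144) = -59/64 - 246*(-1/144) = -59/64 + 41/24 = 151/192 ≈ 0.78646)
A*1527 + 1583/(-661) = (151/192)*1527 + 1583/(-661) = 76859/64 + 1583*(-1/661) = 76859/64 - 1583/661 = 50702487/42304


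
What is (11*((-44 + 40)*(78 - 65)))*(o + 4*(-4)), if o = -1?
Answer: 9724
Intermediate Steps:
(11*((-44 + 40)*(78 - 65)))*(o + 4*(-4)) = (11*((-44 + 40)*(78 - 65)))*(-1 + 4*(-4)) = (11*(-4*13))*(-1 - 16) = (11*(-52))*(-17) = -572*(-17) = 9724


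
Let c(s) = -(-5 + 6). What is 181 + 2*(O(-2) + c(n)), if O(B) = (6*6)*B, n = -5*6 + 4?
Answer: 35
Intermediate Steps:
n = -26 (n = -30 + 4 = -26)
O(B) = 36*B
c(s) = -1 (c(s) = -1*1 = -1)
181 + 2*(O(-2) + c(n)) = 181 + 2*(36*(-2) - 1) = 181 + 2*(-72 - 1) = 181 + 2*(-73) = 181 - 146 = 35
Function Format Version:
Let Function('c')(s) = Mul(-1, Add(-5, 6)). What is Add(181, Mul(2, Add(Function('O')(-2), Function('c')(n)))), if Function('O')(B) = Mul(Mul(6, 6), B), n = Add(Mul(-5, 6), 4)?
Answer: 35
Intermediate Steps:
n = -26 (n = Add(-30, 4) = -26)
Function('O')(B) = Mul(36, B)
Function('c')(s) = -1 (Function('c')(s) = Mul(-1, 1) = -1)
Add(181, Mul(2, Add(Function('O')(-2), Function('c')(n)))) = Add(181, Mul(2, Add(Mul(36, -2), -1))) = Add(181, Mul(2, Add(-72, -1))) = Add(181, Mul(2, -73)) = Add(181, -146) = 35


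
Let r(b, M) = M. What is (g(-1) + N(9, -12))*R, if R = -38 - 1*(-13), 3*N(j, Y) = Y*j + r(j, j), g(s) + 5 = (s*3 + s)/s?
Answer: 850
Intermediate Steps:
g(s) = -1 (g(s) = -5 + (s*3 + s)/s = -5 + (3*s + s)/s = -5 + (4*s)/s = -5 + 4 = -1)
N(j, Y) = j/3 + Y*j/3 (N(j, Y) = (Y*j + j)/3 = (j + Y*j)/3 = j/3 + Y*j/3)
R = -25 (R = -38 + 13 = -25)
(g(-1) + N(9, -12))*R = (-1 + (1/3)*9*(1 - 12))*(-25) = (-1 + (1/3)*9*(-11))*(-25) = (-1 - 33)*(-25) = -34*(-25) = 850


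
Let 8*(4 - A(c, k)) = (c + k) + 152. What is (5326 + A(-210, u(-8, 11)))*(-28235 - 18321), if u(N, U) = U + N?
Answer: -496927105/2 ≈ -2.4846e+8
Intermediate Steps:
u(N, U) = N + U
A(c, k) = -15 - c/8 - k/8 (A(c, k) = 4 - ((c + k) + 152)/8 = 4 - (152 + c + k)/8 = 4 + (-19 - c/8 - k/8) = -15 - c/8 - k/8)
(5326 + A(-210, u(-8, 11)))*(-28235 - 18321) = (5326 + (-15 - ⅛*(-210) - (-8 + 11)/8))*(-28235 - 18321) = (5326 + (-15 + 105/4 - ⅛*3))*(-46556) = (5326 + (-15 + 105/4 - 3/8))*(-46556) = (5326 + 87/8)*(-46556) = (42695/8)*(-46556) = -496927105/2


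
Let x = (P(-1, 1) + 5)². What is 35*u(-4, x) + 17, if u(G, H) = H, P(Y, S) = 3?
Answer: 2257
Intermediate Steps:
x = 64 (x = (3 + 5)² = 8² = 64)
35*u(-4, x) + 17 = 35*64 + 17 = 2240 + 17 = 2257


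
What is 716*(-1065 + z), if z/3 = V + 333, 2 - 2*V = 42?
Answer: -90216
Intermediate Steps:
V = -20 (V = 1 - 1/2*42 = 1 - 21 = -20)
z = 939 (z = 3*(-20 + 333) = 3*313 = 939)
716*(-1065 + z) = 716*(-1065 + 939) = 716*(-126) = -90216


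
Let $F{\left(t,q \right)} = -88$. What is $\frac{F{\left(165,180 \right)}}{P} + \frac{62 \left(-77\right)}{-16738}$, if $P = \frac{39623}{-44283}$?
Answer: $\frac{32707769677}{331604887} \approx 98.635$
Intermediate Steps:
$P = - \frac{39623}{44283}$ ($P = 39623 \left(- \frac{1}{44283}\right) = - \frac{39623}{44283} \approx -0.89477$)
$\frac{F{\left(165,180 \right)}}{P} + \frac{62 \left(-77\right)}{-16738} = - \frac{88}{- \frac{39623}{44283}} + \frac{62 \left(-77\right)}{-16738} = \left(-88\right) \left(- \frac{44283}{39623}\right) - - \frac{2387}{8369} = \frac{3896904}{39623} + \frac{2387}{8369} = \frac{32707769677}{331604887}$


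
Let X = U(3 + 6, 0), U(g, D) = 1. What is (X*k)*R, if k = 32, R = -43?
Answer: -1376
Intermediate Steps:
X = 1
(X*k)*R = (1*32)*(-43) = 32*(-43) = -1376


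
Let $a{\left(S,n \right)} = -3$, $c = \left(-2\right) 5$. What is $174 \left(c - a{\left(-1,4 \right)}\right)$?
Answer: $-1218$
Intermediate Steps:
$c = -10$
$174 \left(c - a{\left(-1,4 \right)}\right) = 174 \left(-10 - -3\right) = 174 \left(-10 + 3\right) = 174 \left(-7\right) = -1218$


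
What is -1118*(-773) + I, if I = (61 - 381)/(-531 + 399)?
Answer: 28519142/33 ≈ 8.6422e+5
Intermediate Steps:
I = 80/33 (I = -320/(-132) = -320*(-1/132) = 80/33 ≈ 2.4242)
-1118*(-773) + I = -1118*(-773) + 80/33 = 864214 + 80/33 = 28519142/33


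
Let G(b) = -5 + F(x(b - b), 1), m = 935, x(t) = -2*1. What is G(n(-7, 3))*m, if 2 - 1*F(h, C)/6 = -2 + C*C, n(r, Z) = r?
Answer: 12155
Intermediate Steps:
x(t) = -2
F(h, C) = 24 - 6*C² (F(h, C) = 12 - 6*(-2 + C*C) = 12 - 6*(-2 + C²) = 12 + (12 - 6*C²) = 24 - 6*C²)
G(b) = 13 (G(b) = -5 + (24 - 6*1²) = -5 + (24 - 6*1) = -5 + (24 - 6) = -5 + 18 = 13)
G(n(-7, 3))*m = 13*935 = 12155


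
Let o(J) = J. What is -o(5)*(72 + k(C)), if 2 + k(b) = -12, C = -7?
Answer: -290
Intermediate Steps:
k(b) = -14 (k(b) = -2 - 12 = -14)
-o(5)*(72 + k(C)) = -5*(72 - 14) = -5*58 = -1*290 = -290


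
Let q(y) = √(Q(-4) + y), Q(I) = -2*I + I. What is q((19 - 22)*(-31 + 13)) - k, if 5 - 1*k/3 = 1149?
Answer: 3432 + √58 ≈ 3439.6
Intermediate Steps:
k = -3432 (k = 15 - 3*1149 = 15 - 3447 = -3432)
Q(I) = -I
q(y) = √(4 + y) (q(y) = √(-1*(-4) + y) = √(4 + y))
q((19 - 22)*(-31 + 13)) - k = √(4 + (19 - 22)*(-31 + 13)) - 1*(-3432) = √(4 - 3*(-18)) + 3432 = √(4 + 54) + 3432 = √58 + 3432 = 3432 + √58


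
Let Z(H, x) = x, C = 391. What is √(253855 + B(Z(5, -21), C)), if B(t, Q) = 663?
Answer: √254518 ≈ 504.50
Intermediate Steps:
√(253855 + B(Z(5, -21), C)) = √(253855 + 663) = √254518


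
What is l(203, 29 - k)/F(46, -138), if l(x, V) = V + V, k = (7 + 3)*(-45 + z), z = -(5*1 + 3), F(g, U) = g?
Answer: 559/23 ≈ 24.304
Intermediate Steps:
z = -8 (z = -(5 + 3) = -1*8 = -8)
k = -530 (k = (7 + 3)*(-45 - 8) = 10*(-53) = -530)
l(x, V) = 2*V
l(203, 29 - k)/F(46, -138) = (2*(29 - 1*(-530)))/46 = (2*(29 + 530))*(1/46) = (2*559)*(1/46) = 1118*(1/46) = 559/23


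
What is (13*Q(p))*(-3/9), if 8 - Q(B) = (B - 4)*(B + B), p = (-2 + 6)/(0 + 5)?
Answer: -4264/75 ≈ -56.853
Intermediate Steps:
p = ⅘ (p = 4/5 = 4*(⅕) = ⅘ ≈ 0.80000)
Q(B) = 8 - 2*B*(-4 + B) (Q(B) = 8 - (B - 4)*(B + B) = 8 - (-4 + B)*2*B = 8 - 2*B*(-4 + B))
(13*Q(p))*(-3/9) = (13*(8 - 2*(⅘)² + 8*(⅘)))*(-3/9) = (13*(8 - 2*16/25 + 32/5))*(-3*⅑) = (13*(8 - 32/25 + 32/5))*(-⅓) = (13*(328/25))*(-⅓) = (4264/25)*(-⅓) = -4264/75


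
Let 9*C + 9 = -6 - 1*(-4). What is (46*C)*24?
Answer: -4048/3 ≈ -1349.3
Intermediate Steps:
C = -11/9 (C = -1 + (-6 - 1*(-4))/9 = -1 + (-6 + 4)/9 = -1 + (⅑)*(-2) = -1 - 2/9 = -11/9 ≈ -1.2222)
(46*C)*24 = (46*(-11/9))*24 = -506/9*24 = -4048/3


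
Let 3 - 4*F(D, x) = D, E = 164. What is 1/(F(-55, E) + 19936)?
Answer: 2/39901 ≈ 5.0124e-5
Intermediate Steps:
F(D, x) = ¾ - D/4
1/(F(-55, E) + 19936) = 1/((¾ - ¼*(-55)) + 19936) = 1/((¾ + 55/4) + 19936) = 1/(29/2 + 19936) = 1/(39901/2) = 2/39901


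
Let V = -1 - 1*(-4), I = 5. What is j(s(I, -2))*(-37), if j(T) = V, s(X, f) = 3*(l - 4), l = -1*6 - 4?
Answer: -111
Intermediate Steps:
l = -10 (l = -6 - 4 = -10)
V = 3 (V = -1 + 4 = 3)
s(X, f) = -42 (s(X, f) = 3*(-10 - 4) = 3*(-14) = -42)
j(T) = 3
j(s(I, -2))*(-37) = 3*(-37) = -111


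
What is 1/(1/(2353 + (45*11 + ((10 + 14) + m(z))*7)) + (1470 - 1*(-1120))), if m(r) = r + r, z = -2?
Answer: 2988/7738921 ≈ 0.00038610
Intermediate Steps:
m(r) = 2*r
1/(1/(2353 + (45*11 + ((10 + 14) + m(z))*7)) + (1470 - 1*(-1120))) = 1/(1/(2353 + (45*11 + ((10 + 14) + 2*(-2))*7)) + (1470 - 1*(-1120))) = 1/(1/(2353 + (495 + (24 - 4)*7)) + (1470 + 1120)) = 1/(1/(2353 + (495 + 20*7)) + 2590) = 1/(1/(2353 + (495 + 140)) + 2590) = 1/(1/(2353 + 635) + 2590) = 1/(1/2988 + 2590) = 1/(7738921/2988) = 2988/7738921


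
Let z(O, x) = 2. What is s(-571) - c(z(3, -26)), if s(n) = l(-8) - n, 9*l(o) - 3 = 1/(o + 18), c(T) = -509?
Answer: 97231/90 ≈ 1080.3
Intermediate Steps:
l(o) = ⅓ + 1/(9*(18 + o)) (l(o) = ⅓ + 1/(9*(o + 18)) = ⅓ + 1/(9*(18 + o)))
s(n) = 31/90 - n (s(n) = (55 + 3*(-8))/(9*(18 - 8)) - n = (⅑)*(55 - 24)/10 - n = (⅑)*(⅒)*31 - n = 31/90 - n)
s(-571) - c(z(3, -26)) = (31/90 - 1*(-571)) - 1*(-509) = (31/90 + 571) + 509 = 51421/90 + 509 = 97231/90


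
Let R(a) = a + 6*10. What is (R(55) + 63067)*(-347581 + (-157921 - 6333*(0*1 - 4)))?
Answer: -30338100940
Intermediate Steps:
R(a) = 60 + a (R(a) = a + 60 = 60 + a)
(R(55) + 63067)*(-347581 + (-157921 - 6333*(0*1 - 4))) = ((60 + 55) + 63067)*(-347581 + (-157921 - 6333*(0*1 - 4))) = (115 + 63067)*(-347581 + (-157921 - 6333*(0 - 4))) = 63182*(-347581 + (-157921 - 6333*(-4))) = 63182*(-347581 + (-157921 + 25332)) = 63182*(-347581 - 132589) = 63182*(-480170) = -30338100940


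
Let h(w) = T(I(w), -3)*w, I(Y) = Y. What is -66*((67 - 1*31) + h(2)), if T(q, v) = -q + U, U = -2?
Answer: -1848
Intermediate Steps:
T(q, v) = -2 - q (T(q, v) = -q - 2 = -2 - q)
h(w) = w*(-2 - w) (h(w) = (-2 - w)*w = w*(-2 - w))
-66*((67 - 1*31) + h(2)) = -66*((67 - 1*31) - 1*2*(2 + 2)) = -66*((67 - 31) - 1*2*4) = -66*(36 - 8) = -66*28 = -1848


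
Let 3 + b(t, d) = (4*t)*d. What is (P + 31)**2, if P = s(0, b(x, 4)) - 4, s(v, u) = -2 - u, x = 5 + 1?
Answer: 4624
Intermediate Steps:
x = 6
b(t, d) = -3 + 4*d*t (b(t, d) = -3 + (4*t)*d = -3 + 4*d*t)
P = -99 (P = (-2 - (-3 + 4*4*6)) - 4 = (-2 - (-3 + 96)) - 4 = (-2 - 1*93) - 4 = (-2 - 93) - 4 = -95 - 4 = -99)
(P + 31)**2 = (-99 + 31)**2 = (-68)**2 = 4624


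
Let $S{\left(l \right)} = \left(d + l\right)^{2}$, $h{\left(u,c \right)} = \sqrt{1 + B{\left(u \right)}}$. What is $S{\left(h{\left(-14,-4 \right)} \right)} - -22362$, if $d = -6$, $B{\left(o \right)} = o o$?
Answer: $22595 - 12 \sqrt{197} \approx 22427.0$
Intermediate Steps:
$B{\left(o \right)} = o^{2}$
$h{\left(u,c \right)} = \sqrt{1 + u^{2}}$
$S{\left(l \right)} = \left(-6 + l\right)^{2}$
$S{\left(h{\left(-14,-4 \right)} \right)} - -22362 = \left(-6 + \sqrt{1 + \left(-14\right)^{2}}\right)^{2} - -22362 = \left(-6 + \sqrt{1 + 196}\right)^{2} + 22362 = \left(-6 + \sqrt{197}\right)^{2} + 22362 = 22362 + \left(-6 + \sqrt{197}\right)^{2}$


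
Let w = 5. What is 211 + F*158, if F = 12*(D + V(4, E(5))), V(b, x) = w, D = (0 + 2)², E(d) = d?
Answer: 17275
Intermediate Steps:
D = 4 (D = 2² = 4)
V(b, x) = 5
F = 108 (F = 12*(4 + 5) = 12*9 = 108)
211 + F*158 = 211 + 108*158 = 211 + 17064 = 17275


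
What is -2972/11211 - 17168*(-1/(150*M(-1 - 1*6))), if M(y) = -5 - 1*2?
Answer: -32598508/1961925 ≈ -16.616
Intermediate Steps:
M(y) = -7 (M(y) = -5 - 2 = -7)
-2972/11211 - 17168*(-1/(150*M(-1 - 1*6))) = -2972/11211 - 17168/((25*(-6))*(-7)) = -2972*1/11211 - 17168/((-150*(-7))) = -2972/11211 - 17168/1050 = -2972/11211 - 17168*1/1050 = -2972/11211 - 8584/525 = -32598508/1961925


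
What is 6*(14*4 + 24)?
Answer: 480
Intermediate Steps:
6*(14*4 + 24) = 6*(56 + 24) = 6*80 = 480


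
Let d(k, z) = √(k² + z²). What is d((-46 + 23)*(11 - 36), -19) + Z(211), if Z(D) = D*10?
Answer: 2110 + √330986 ≈ 2685.3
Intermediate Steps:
Z(D) = 10*D
d((-46 + 23)*(11 - 36), -19) + Z(211) = √(((-46 + 23)*(11 - 36))² + (-19)²) + 10*211 = √((-23*(-25))² + 361) + 2110 = √(575² + 361) + 2110 = √(330625 + 361) + 2110 = √330986 + 2110 = 2110 + √330986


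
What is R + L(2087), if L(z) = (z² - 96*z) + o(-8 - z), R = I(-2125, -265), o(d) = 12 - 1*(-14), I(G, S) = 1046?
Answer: 4156289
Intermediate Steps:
o(d) = 26 (o(d) = 12 + 14 = 26)
R = 1046
L(z) = 26 + z² - 96*z (L(z) = (z² - 96*z) + 26 = 26 + z² - 96*z)
R + L(2087) = 1046 + (26 + 2087² - 96*2087) = 1046 + (26 + 4355569 - 200352) = 1046 + 4155243 = 4156289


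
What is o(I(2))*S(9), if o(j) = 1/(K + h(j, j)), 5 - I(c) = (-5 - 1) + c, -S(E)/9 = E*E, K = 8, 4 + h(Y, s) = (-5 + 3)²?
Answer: -729/8 ≈ -91.125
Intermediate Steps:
h(Y, s) = 0 (h(Y, s) = -4 + (-5 + 3)² = -4 + (-2)² = -4 + 4 = 0)
S(E) = -9*E² (S(E) = -9*E*E = -9*E²)
I(c) = 11 - c (I(c) = 5 - ((-5 - 1) + c) = 5 - (-6 + c) = 5 + (6 - c) = 11 - c)
o(j) = ⅛ (o(j) = 1/(8 + 0) = 1/8 = ⅛)
o(I(2))*S(9) = (-9*9²)/8 = (-9*81)/8 = (⅛)*(-729) = -729/8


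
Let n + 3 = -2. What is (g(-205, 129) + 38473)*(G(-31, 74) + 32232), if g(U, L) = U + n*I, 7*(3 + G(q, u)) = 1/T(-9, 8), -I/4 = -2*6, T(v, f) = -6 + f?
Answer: 8579249898/7 ≈ 1.2256e+9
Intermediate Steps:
n = -5 (n = -3 - 2 = -5)
I = 48 (I = -(-8)*6 = -4*(-12) = 48)
G(q, u) = -41/14 (G(q, u) = -3 + 1/(7*(-6 + 8)) = -3 + (1/7)/2 = -3 + (1/7)*(1/2) = -3 + 1/14 = -41/14)
g(U, L) = -240 + U (g(U, L) = U - 5*48 = U - 240 = -240 + U)
(g(-205, 129) + 38473)*(G(-31, 74) + 32232) = ((-240 - 205) + 38473)*(-41/14 + 32232) = (-445 + 38473)*(451207/14) = 38028*(451207/14) = 8579249898/7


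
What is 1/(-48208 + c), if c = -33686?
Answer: -1/81894 ≈ -1.2211e-5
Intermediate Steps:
1/(-48208 + c) = 1/(-48208 - 33686) = 1/(-81894) = -1/81894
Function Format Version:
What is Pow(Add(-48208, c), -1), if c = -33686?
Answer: Rational(-1, 81894) ≈ -1.2211e-5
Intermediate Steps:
Pow(Add(-48208, c), -1) = Pow(Add(-48208, -33686), -1) = Pow(-81894, -1) = Rational(-1, 81894)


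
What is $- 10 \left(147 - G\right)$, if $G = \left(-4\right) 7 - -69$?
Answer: $-1060$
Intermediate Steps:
$G = 41$ ($G = -28 + 69 = 41$)
$- 10 \left(147 - G\right) = - 10 \left(147 - 41\right) = \left(-10\right) 106 = -1060$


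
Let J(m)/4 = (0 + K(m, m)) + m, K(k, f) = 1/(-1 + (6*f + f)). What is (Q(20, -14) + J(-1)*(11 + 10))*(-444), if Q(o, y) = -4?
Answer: 43734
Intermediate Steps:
K(k, f) = 1/(-1 + 7*f)
J(m) = 4*m + 4/(-1 + 7*m) (J(m) = 4*((0 + 1/(-1 + 7*m)) + m) = 4*(1/(-1 + 7*m) + m) = 4*(m + 1/(-1 + 7*m)) = 4*m + 4/(-1 + 7*m))
(Q(20, -14) + J(-1)*(11 + 10))*(-444) = (-4 + (4*(1 - (-1 + 7*(-1)))/(-1 + 7*(-1)))*(11 + 10))*(-444) = (-4 + (4*(1 - (-1 - 7))/(-1 - 7))*21)*(-444) = (-4 + (4*(1 - 1*(-8))/(-8))*21)*(-444) = (-4 + (4*(-⅛)*(1 + 8))*21)*(-444) = (-4 + (4*(-⅛)*9)*21)*(-444) = (-4 - 9/2*21)*(-444) = (-4 - 189/2)*(-444) = -197/2*(-444) = 43734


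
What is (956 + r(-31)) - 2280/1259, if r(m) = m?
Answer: 1162295/1259 ≈ 923.19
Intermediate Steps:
(956 + r(-31)) - 2280/1259 = (956 - 31) - 2280/1259 = 925 - 2280*1/1259 = 925 - 2280/1259 = 1162295/1259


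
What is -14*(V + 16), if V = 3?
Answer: -266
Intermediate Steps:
-14*(V + 16) = -14*(3 + 16) = -14*19 = -266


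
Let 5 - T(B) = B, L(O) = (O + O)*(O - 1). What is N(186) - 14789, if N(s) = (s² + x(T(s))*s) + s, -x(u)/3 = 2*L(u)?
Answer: -73506551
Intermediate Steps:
L(O) = 2*O*(-1 + O) (L(O) = (2*O)*(-1 + O) = 2*O*(-1 + O))
T(B) = 5 - B
x(u) = -12*u*(-1 + u) (x(u) = -6*2*u*(-1 + u) = -12*u*(-1 + u))
N(s) = s + s² + 12*s*(-4 + s)*(5 - s) (N(s) = (s² + (12*(5 - s)*(1 - (5 - s)))*s) + s = (s² + (12*(5 - s)*(1 + (-5 + s)))*s) + s = (s² + (12*(5 - s)*(-4 + s))*s) + s = (s² + (12*(-4 + s)*(5 - s))*s) + s = (s² + 12*s*(-4 + s)*(5 - s)) + s = s + s² + 12*s*(-4 + s)*(5 - s))
N(186) - 14789 = 186*(-239 - 12*186² + 109*186) - 14789 = 186*(-239 - 12*34596 + 20274) - 14789 = 186*(-239 - 415152 + 20274) - 14789 = 186*(-395117) - 14789 = -73491762 - 14789 = -73506551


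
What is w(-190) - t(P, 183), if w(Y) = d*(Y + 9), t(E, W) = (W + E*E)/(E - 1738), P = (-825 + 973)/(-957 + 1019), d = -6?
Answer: 1811546803/1667924 ≈ 1086.1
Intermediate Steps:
P = 74/31 (P = 148/62 = 148*(1/62) = 74/31 ≈ 2.3871)
t(E, W) = (W + E²)/(-1738 + E)
w(Y) = -54 - 6*Y (w(Y) = -6*(Y + 9) = -6*(9 + Y) = -54 - 6*Y)
w(-190) - t(P, 183) = (-54 - 6*(-190)) - (183 + (74/31)²)/(-1738 + 74/31) = (-54 + 1140) - (183 + 5476/961)/(-53804/31) = 1086 - (-31)*181339/(53804*961) = 1086 - 1*(-181339/1667924) = 1086 + 181339/1667924 = 1811546803/1667924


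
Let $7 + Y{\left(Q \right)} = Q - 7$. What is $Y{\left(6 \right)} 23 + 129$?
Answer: $-55$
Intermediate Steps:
$Y{\left(Q \right)} = -14 + Q$ ($Y{\left(Q \right)} = -7 + \left(Q - 7\right) = -7 + \left(-7 + Q\right) = -14 + Q$)
$Y{\left(6 \right)} 23 + 129 = \left(-14 + 6\right) 23 + 129 = \left(-8\right) 23 + 129 = -184 + 129 = -55$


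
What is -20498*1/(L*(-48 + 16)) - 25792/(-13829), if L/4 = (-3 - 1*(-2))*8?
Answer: -128527917/7080448 ≈ -18.153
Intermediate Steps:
L = -32 (L = 4*((-3 - 1*(-2))*8) = 4*((-3 + 2)*8) = 4*(-1*8) = 4*(-8) = -32)
-20498*1/(L*(-48 + 16)) - 25792/(-13829) = -20498*(-1/(32*(-48 + 16))) - 25792/(-13829) = -20498/((-32*(-32))) - 25792*(-1/13829) = -20498/1024 + 25792/13829 = -20498*1/1024 + 25792/13829 = -10249/512 + 25792/13829 = -128527917/7080448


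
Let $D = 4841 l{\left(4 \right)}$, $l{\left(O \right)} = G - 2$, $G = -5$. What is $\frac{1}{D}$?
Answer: $- \frac{1}{33887} \approx -2.951 \cdot 10^{-5}$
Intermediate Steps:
$l{\left(O \right)} = -7$ ($l{\left(O \right)} = -5 - 2 = -7$)
$D = -33887$ ($D = 4841 \left(-7\right) = -33887$)
$\frac{1}{D} = \frac{1}{-33887} = - \frac{1}{33887}$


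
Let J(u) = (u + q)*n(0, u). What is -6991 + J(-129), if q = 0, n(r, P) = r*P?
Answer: -6991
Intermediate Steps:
n(r, P) = P*r
J(u) = 0 (J(u) = (u + 0)*(u*0) = u*0 = 0)
-6991 + J(-129) = -6991 + 0 = -6991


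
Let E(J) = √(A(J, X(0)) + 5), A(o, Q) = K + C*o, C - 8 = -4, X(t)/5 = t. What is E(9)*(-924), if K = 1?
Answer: -924*√42 ≈ -5988.2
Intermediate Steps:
X(t) = 5*t
C = 4 (C = 8 - 4 = 4)
A(o, Q) = 1 + 4*o
E(J) = √(6 + 4*J) (E(J) = √((1 + 4*J) + 5) = √(6 + 4*J))
E(9)*(-924) = √(6 + 4*9)*(-924) = √(6 + 36)*(-924) = √42*(-924) = -924*√42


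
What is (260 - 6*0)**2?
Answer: 67600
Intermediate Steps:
(260 - 6*0)**2 = (260 + 0)**2 = 260**2 = 67600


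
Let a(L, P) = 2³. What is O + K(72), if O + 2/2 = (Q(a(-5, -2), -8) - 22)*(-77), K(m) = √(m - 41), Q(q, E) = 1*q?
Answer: 1077 + √31 ≈ 1082.6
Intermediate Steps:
a(L, P) = 8
Q(q, E) = q
K(m) = √(-41 + m)
O = 1077 (O = -1 + (8 - 22)*(-77) = -1 - 14*(-77) = -1 + 1078 = 1077)
O + K(72) = 1077 + √(-41 + 72) = 1077 + √31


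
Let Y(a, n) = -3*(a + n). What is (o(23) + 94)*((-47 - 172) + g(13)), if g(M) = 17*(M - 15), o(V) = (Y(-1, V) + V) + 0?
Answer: -12903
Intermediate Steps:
Y(a, n) = -3*a - 3*n
o(V) = 3 - 2*V (o(V) = ((-3*(-1) - 3*V) + V) + 0 = ((3 - 3*V) + V) + 0 = (3 - 2*V) + 0 = 3 - 2*V)
g(M) = -255 + 17*M (g(M) = 17*(-15 + M) = -255 + 17*M)
(o(23) + 94)*((-47 - 172) + g(13)) = ((3 - 2*23) + 94)*((-47 - 172) + (-255 + 17*13)) = ((3 - 46) + 94)*(-219 + (-255 + 221)) = (-43 + 94)*(-219 - 34) = 51*(-253) = -12903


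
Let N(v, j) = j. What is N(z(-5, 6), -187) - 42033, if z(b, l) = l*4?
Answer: -42220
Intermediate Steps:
z(b, l) = 4*l
N(z(-5, 6), -187) - 42033 = -187 - 42033 = -42220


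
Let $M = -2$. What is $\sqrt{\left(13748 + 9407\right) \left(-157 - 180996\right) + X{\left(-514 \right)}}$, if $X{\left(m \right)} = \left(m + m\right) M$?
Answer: $i \sqrt{4194595659} \approx 64766.0 i$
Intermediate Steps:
$X{\left(m \right)} = - 4 m$ ($X{\left(m \right)} = \left(m + m\right) \left(-2\right) = 2 m \left(-2\right) = - 4 m$)
$\sqrt{\left(13748 + 9407\right) \left(-157 - 180996\right) + X{\left(-514 \right)}} = \sqrt{\left(13748 + 9407\right) \left(-157 - 180996\right) - -2056} = \sqrt{23155 \left(-181153\right) + 2056} = \sqrt{-4194597715 + 2056} = \sqrt{-4194595659} = i \sqrt{4194595659}$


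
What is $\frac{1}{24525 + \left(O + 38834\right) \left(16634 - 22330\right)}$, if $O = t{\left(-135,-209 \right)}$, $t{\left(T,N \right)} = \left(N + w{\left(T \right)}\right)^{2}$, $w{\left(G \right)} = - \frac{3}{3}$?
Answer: $- \frac{1}{472367539} \approx -2.117 \cdot 10^{-9}$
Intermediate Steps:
$w{\left(G \right)} = -1$ ($w{\left(G \right)} = \left(-3\right) \frac{1}{3} = -1$)
$t{\left(T,N \right)} = \left(-1 + N\right)^{2}$ ($t{\left(T,N \right)} = \left(N - 1\right)^{2} = \left(-1 + N\right)^{2}$)
$O = 44100$ ($O = \left(-1 - 209\right)^{2} = \left(-210\right)^{2} = 44100$)
$\frac{1}{24525 + \left(O + 38834\right) \left(16634 - 22330\right)} = \frac{1}{24525 + \left(44100 + 38834\right) \left(16634 - 22330\right)} = \frac{1}{24525 + 82934 \left(16634 - 22330\right)} = \frac{1}{24525 + 82934 \left(-5696\right)} = \frac{1}{24525 - 472392064} = \frac{1}{-472367539} = - \frac{1}{472367539}$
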